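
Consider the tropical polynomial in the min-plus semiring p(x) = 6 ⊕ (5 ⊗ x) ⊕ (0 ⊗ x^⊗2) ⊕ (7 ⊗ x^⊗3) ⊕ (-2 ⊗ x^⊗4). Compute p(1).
p(1) = 2

A tropical monomial a ⊗ x^⊗i evaluates to a + i · x. Evaluating each term at x = 1:
  Term 0 contributes 6 + 0 · 1 = 6
  Term 1 contributes 5 + 1 · 1 = 6
  Term 2 contributes 0 + 2 · 1 = 2
  Term 3 contributes 7 + 3 · 1 = 10
  Term 4 contributes -2 + 4 · 1 = 2
p(1) = ⊕ of these = min[6, 6, 2, 10, 2] = 2.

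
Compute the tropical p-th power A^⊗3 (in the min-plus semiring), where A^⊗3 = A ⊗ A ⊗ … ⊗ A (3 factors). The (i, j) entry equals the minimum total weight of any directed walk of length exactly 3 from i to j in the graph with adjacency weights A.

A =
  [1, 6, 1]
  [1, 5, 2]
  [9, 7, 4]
A^⊗3 =
  [3, 8, 3]
  [3, 8, 3]
  [9, 14, 9]

Each entry (A^⊗3)_ij equals the minimum over all length-3 walks i = v_0 → v_1 → … → v_3 = j of Σ_t A[v_t][v_{t+1}]. For example, for (i, j) = (0, 2) we minimise over 9 possible intermediate vertex sequences; the minimum is 3, attained along the walk 0 → 0 → 0 → 2.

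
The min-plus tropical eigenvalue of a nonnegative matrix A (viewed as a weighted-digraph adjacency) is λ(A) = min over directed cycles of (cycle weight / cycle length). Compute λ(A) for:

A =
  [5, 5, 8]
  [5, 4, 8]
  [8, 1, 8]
λ(A) = 4

Enumerate directed cycles and compute their means (weight / length). Sample:
  cycle 0 → 0: weight = 5, length = 1, mean = 5/1 ≈ 5.000
  cycle 1 → 1: weight = 4, length = 1, mean = 4/1 ≈ 4.000
  cycle 2 → 2: weight = 8, length = 1, mean = 8/1 ≈ 8.000
  cycle 0 → 1 → 0: weight = 10, length = 2, mean = 10/2 ≈ 5.000
  cycle 0 → 2 → 0: weight = 16, length = 2, mean = 16/2 ≈ 8.000
  cycle 1 → 0 → 1: weight = 10, length = 2, mean = 10/2 ≈ 5.000
Minimum mean = 4.000, attained e.g. along the cycle 1 → 1 with weight 4 and length 1. So λ(A) = 4/1 = 4.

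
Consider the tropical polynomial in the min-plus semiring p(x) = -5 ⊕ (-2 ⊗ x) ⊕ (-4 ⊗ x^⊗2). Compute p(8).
p(8) = -5

A tropical monomial a ⊗ x^⊗i evaluates to a + i · x. Evaluating each term at x = 8:
  Term 0 contributes -5 + 0 · 8 = -5
  Term 1 contributes -2 + 1 · 8 = 6
  Term 2 contributes -4 + 2 · 8 = 12
p(8) = ⊕ of these = min[-5, 6, 12] = -5.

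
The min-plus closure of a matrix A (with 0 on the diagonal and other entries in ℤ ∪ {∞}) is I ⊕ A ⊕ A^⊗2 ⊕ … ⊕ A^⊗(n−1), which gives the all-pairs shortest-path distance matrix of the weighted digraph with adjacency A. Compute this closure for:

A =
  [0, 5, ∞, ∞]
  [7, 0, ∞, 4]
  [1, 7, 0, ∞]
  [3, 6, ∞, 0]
Closure =
  [0, 5, ∞, 9]
  [7, 0, ∞, 4]
  [1, 6, 0, 10]
  [3, 6, ∞, 0]

This is the Floyd-Warshall all-pairs shortest-path computation. For each intermediate vertex k = 0, 1, …, 3, update dist[i][j] ← min(dist[i][j], dist[i][k] + dist[k][j]). The final matrix gives, for each (i, j), the minimum total weight of any directed path from i to j (possibly empty when i = j).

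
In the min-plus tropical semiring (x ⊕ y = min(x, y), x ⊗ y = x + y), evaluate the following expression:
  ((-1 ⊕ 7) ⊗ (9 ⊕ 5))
((-1 ⊕ 7) ⊗ (9 ⊕ 5)) = 4

Expand innermost to outermost. Recall ⊕ takes the minimum of its arguments and ⊗ takes their sum. Working out the expression ((-1 ⊕ 7) ⊗ (9 ⊕ 5)) gives 4.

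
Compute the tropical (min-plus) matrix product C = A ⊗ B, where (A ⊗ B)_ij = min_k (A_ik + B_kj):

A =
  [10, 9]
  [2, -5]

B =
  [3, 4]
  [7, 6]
A ⊗ B =
  [13, 14]
  [2, 1]

Apply the min-plus product entry-by-entry:
  C[0][0] = min over k of (A[0][0] + B[0][0] = 10 + 3 = 13, A[0][1] + B[1][0] = 9 + 7 = 16) = 13 (attained at k = 0)
  C[0][1] = min over k of (A[0][0] + B[0][1] = 10 + 4 = 14, A[0][1] + B[1][1] = 9 + 6 = 15) = 14 (attained at k = 0)
  C[1][0] = min over k of (A[1][0] + B[0][0] = 2 + 3 = 5, A[1][1] + B[1][0] = -5 + 7 = 2) = 2 (attained at k = 1)
  C[1][1] = min over k of (A[1][0] + B[0][1] = 2 + 4 = 6, A[1][1] + B[1][1] = -5 + 6 = 1) = 1 (attained at k = 1)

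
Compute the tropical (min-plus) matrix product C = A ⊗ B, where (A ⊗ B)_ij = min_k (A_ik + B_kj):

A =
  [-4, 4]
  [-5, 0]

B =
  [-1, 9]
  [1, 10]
A ⊗ B =
  [-5, 5]
  [-6, 4]

Apply the min-plus product entry-by-entry:
  C[0][0] = min over k of (A[0][0] + B[0][0] = -4 + -1 = -5, A[0][1] + B[1][0] = 4 + 1 = 5) = -5 (attained at k = 0)
  C[0][1] = min over k of (A[0][0] + B[0][1] = -4 + 9 = 5, A[0][1] + B[1][1] = 4 + 10 = 14) = 5 (attained at k = 0)
  C[1][0] = min over k of (A[1][0] + B[0][0] = -5 + -1 = -6, A[1][1] + B[1][0] = 0 + 1 = 1) = -6 (attained at k = 0)
  C[1][1] = min over k of (A[1][0] + B[0][1] = -5 + 9 = 4, A[1][1] + B[1][1] = 0 + 10 = 10) = 4 (attained at k = 0)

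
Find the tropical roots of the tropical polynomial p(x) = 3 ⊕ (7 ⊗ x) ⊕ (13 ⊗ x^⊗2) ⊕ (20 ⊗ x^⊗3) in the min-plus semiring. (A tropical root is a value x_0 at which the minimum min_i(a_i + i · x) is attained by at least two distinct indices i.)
Roots: {-7, -6, -4}

Each tropical root is a break point of the lower envelope of the lines y = a_i + i · x (there are 4 lines, with slopes 0, 1, ..., 3). Only the lines that attain the minimum somewhere contribute to roots; other lines are dominated. Here the surviving (envelope) indices are i = 3, i = 2, i = 1, i = 0.
Intersections between consecutive envelope lines give the roots: for adjacent envelope indices i < j the intersection is x = (a_i − a_j) / (j − i). Reading off the sorted break points: {-7, -6, -4}.
Verification: at each break x_0, at least two indices attain the minimum of min_i(a_i + i · x_0).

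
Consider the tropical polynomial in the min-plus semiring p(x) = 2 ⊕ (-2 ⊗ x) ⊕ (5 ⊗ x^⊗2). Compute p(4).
p(4) = 2

A tropical monomial a ⊗ x^⊗i evaluates to a + i · x. Evaluating each term at x = 4:
  Term 0 contributes 2 + 0 · 4 = 2
  Term 1 contributes -2 + 1 · 4 = 2
  Term 2 contributes 5 + 2 · 4 = 13
p(4) = ⊕ of these = min[2, 2, 13] = 2.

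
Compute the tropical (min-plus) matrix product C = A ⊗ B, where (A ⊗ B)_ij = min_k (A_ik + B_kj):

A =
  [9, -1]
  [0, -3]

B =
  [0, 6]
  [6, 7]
A ⊗ B =
  [5, 6]
  [0, 4]

Apply the min-plus product entry-by-entry:
  C[0][0] = min over k of (A[0][0] + B[0][0] = 9 + 0 = 9, A[0][1] + B[1][0] = -1 + 6 = 5) = 5 (attained at k = 1)
  C[0][1] = min over k of (A[0][0] + B[0][1] = 9 + 6 = 15, A[0][1] + B[1][1] = -1 + 7 = 6) = 6 (attained at k = 1)
  C[1][0] = min over k of (A[1][0] + B[0][0] = 0 + 0 = 0, A[1][1] + B[1][0] = -3 + 6 = 3) = 0 (attained at k = 0)
  C[1][1] = min over k of (A[1][0] + B[0][1] = 0 + 6 = 6, A[1][1] + B[1][1] = -3 + 7 = 4) = 4 (attained at k = 1)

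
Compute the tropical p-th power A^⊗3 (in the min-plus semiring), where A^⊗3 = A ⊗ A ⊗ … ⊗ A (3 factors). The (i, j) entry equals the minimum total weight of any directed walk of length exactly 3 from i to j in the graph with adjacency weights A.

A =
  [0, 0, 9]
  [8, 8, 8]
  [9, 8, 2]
A^⊗3 =
  [0, 0, 8]
  [8, 8, 12]
  [9, 9, 6]

Each entry (A^⊗3)_ij equals the minimum over all length-3 walks i = v_0 → v_1 → … → v_3 = j of Σ_t A[v_t][v_{t+1}]. For example, for (i, j) = (0, 2) we minimise over 9 possible intermediate vertex sequences; the minimum is 8, attained along the walk 0 → 0 → 1 → 2.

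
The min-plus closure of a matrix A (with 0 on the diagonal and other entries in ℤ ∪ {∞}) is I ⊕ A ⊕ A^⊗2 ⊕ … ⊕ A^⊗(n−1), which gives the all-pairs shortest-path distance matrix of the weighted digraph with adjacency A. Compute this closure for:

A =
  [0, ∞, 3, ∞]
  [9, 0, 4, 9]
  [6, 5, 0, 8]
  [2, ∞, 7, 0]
Closure =
  [0, 8, 3, 11]
  [9, 0, 4, 9]
  [6, 5, 0, 8]
  [2, 10, 5, 0]

This is the Floyd-Warshall all-pairs shortest-path computation. For each intermediate vertex k = 0, 1, …, 3, update dist[i][j] ← min(dist[i][j], dist[i][k] + dist[k][j]). The final matrix gives, for each (i, j), the minimum total weight of any directed path from i to j (possibly empty when i = j).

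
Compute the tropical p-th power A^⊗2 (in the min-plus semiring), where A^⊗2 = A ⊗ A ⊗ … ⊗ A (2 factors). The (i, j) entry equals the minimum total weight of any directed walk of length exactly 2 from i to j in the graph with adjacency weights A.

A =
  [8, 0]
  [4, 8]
A^⊗2 =
  [4, 8]
  [12, 4]

Each entry (A^⊗2)_ij equals the minimum over all length-2 walks i = v_0 → v_1 → … → v_2 = j of Σ_t A[v_t][v_{t+1}]. For example, for (i, j) = (0, 1) we minimise over 2 possible intermediate vertex sequences; the minimum is 8, attained along the walk 0 → 0 → 1.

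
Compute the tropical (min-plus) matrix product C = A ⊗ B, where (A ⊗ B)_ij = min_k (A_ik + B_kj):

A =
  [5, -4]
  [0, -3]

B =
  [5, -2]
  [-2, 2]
A ⊗ B =
  [-6, -2]
  [-5, -2]

Apply the min-plus product entry-by-entry:
  C[0][0] = min over k of (A[0][0] + B[0][0] = 5 + 5 = 10, A[0][1] + B[1][0] = -4 + -2 = -6) = -6 (attained at k = 1)
  C[0][1] = min over k of (A[0][0] + B[0][1] = 5 + -2 = 3, A[0][1] + B[1][1] = -4 + 2 = -2) = -2 (attained at k = 1)
  C[1][0] = min over k of (A[1][0] + B[0][0] = 0 + 5 = 5, A[1][1] + B[1][0] = -3 + -2 = -5) = -5 (attained at k = 1)
  C[1][1] = min over k of (A[1][0] + B[0][1] = 0 + -2 = -2, A[1][1] + B[1][1] = -3 + 2 = -1) = -2 (attained at k = 0)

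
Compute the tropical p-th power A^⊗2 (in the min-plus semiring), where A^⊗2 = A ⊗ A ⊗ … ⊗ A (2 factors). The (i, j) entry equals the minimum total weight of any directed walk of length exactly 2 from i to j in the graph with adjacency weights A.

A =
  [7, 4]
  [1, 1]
A^⊗2 =
  [5, 5]
  [2, 2]

Each entry (A^⊗2)_ij equals the minimum over all length-2 walks i = v_0 → v_1 → … → v_2 = j of Σ_t A[v_t][v_{t+1}]. For example, for (i, j) = (0, 1) we minimise over 2 possible intermediate vertex sequences; the minimum is 5, attained along the walk 0 → 1 → 1.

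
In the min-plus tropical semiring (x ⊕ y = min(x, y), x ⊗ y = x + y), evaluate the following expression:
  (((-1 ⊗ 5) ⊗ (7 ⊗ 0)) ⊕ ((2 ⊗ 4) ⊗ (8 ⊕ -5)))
(((-1 ⊗ 5) ⊗ (7 ⊗ 0)) ⊕ ((2 ⊗ 4) ⊗ (8 ⊕ -5))) = 1

Expand innermost to outermost. Recall ⊕ takes the minimum of its arguments and ⊗ takes their sum. Working out the expression (((-1 ⊗ 5) ⊗ (7 ⊗ 0)) ⊕ ((2 ⊗ 4) ⊗ (8 ⊕ -5))) gives 1.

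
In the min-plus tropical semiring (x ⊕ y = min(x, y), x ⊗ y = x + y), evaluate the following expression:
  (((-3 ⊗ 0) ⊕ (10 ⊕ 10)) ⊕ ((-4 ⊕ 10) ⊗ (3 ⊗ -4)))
(((-3 ⊗ 0) ⊕ (10 ⊕ 10)) ⊕ ((-4 ⊕ 10) ⊗ (3 ⊗ -4))) = -5

Expand innermost to outermost. Recall ⊕ takes the minimum of its arguments and ⊗ takes their sum. Working out the expression (((-3 ⊗ 0) ⊕ (10 ⊕ 10)) ⊕ ((-4 ⊕ 10) ⊗ (3 ⊗ -4))) gives -5.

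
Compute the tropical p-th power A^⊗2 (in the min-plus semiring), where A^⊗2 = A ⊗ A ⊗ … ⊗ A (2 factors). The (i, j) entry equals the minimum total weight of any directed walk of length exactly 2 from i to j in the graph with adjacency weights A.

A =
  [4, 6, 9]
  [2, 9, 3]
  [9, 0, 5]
A^⊗2 =
  [8, 9, 9]
  [6, 3, 8]
  [2, 5, 3]

Each entry (A^⊗2)_ij equals the minimum over all length-2 walks i = v_0 → v_1 → … → v_2 = j of Σ_t A[v_t][v_{t+1}]. For example, for (i, j) = (0, 2) we minimise over 3 possible intermediate vertex sequences; the minimum is 9, attained along the walk 0 → 1 → 2.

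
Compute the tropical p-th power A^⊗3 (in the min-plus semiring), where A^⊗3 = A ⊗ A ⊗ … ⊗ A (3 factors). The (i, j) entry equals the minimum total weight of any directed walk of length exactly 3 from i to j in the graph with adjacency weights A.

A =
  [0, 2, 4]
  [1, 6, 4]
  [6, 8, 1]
A^⊗3 =
  [0, 2, 4]
  [1, 3, 5]
  [6, 8, 3]

Each entry (A^⊗3)_ij equals the minimum over all length-3 walks i = v_0 → v_1 → … → v_3 = j of Σ_t A[v_t][v_{t+1}]. For example, for (i, j) = (0, 2) we minimise over 9 possible intermediate vertex sequences; the minimum is 4, attained along the walk 0 → 0 → 0 → 2.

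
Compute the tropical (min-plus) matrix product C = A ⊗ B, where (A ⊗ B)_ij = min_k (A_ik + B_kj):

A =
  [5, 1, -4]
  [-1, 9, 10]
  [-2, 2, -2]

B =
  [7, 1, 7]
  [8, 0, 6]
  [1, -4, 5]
A ⊗ B =
  [-3, -8, 1]
  [6, 0, 6]
  [-1, -6, 3]

Apply the min-plus product entry-by-entry:
  C[0][0] = min over k of (A[0][0] + B[0][0] = 5 + 7 = 12, A[0][1] + B[1][0] = 1 + 8 = 9, A[0][2] + B[2][0] = -4 + 1 = -3) = -3 (attained at k = 2)
  C[0][1] = min over k of (A[0][0] + B[0][1] = 5 + 1 = 6, A[0][1] + B[1][1] = 1 + 0 = 1, A[0][2] + B[2][1] = -4 + -4 = -8) = -8 (attained at k = 2)
  C[0][2] = min over k of (A[0][0] + B[0][2] = 5 + 7 = 12, A[0][1] + B[1][2] = 1 + 6 = 7, A[0][2] + B[2][2] = -4 + 5 = 1) = 1 (attained at k = 2)
  C[1][0] = min over k of (A[1][0] + B[0][0] = -1 + 7 = 6, A[1][1] + B[1][0] = 9 + 8 = 17, A[1][2] + B[2][0] = 10 + 1 = 11) = 6 (attained at k = 0)
  C[1][1] = min over k of (A[1][0] + B[0][1] = -1 + 1 = 0, A[1][1] + B[1][1] = 9 + 0 = 9, A[1][2] + B[2][1] = 10 + -4 = 6) = 0 (attained at k = 0)
  C[1][2] = min over k of (A[1][0] + B[0][2] = -1 + 7 = 6, A[1][1] + B[1][2] = 9 + 6 = 15, A[1][2] + B[2][2] = 10 + 5 = 15) = 6 (attained at k = 0)
  C[2][0] = min over k of (A[2][0] + B[0][0] = -2 + 7 = 5, A[2][1] + B[1][0] = 2 + 8 = 10, A[2][2] + B[2][0] = -2 + 1 = -1) = -1 (attained at k = 2)
  C[2][1] = min over k of (A[2][0] + B[0][1] = -2 + 1 = -1, A[2][1] + B[1][1] = 2 + 0 = 2, A[2][2] + B[2][1] = -2 + -4 = -6) = -6 (attained at k = 2)
  C[2][2] = min over k of (A[2][0] + B[0][2] = -2 + 7 = 5, A[2][1] + B[1][2] = 2 + 6 = 8, A[2][2] + B[2][2] = -2 + 5 = 3) = 3 (attained at k = 2)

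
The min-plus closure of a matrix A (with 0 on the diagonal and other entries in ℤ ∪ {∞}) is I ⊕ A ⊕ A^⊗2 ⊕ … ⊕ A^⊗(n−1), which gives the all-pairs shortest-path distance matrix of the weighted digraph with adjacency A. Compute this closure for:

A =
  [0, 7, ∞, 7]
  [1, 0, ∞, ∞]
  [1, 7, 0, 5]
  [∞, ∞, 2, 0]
Closure =
  [0, 7, 9, 7]
  [1, 0, 10, 8]
  [1, 7, 0, 5]
  [3, 9, 2, 0]

This is the Floyd-Warshall all-pairs shortest-path computation. For each intermediate vertex k = 0, 1, …, 3, update dist[i][j] ← min(dist[i][j], dist[i][k] + dist[k][j]). The final matrix gives, for each (i, j), the minimum total weight of any directed path from i to j (possibly empty when i = j).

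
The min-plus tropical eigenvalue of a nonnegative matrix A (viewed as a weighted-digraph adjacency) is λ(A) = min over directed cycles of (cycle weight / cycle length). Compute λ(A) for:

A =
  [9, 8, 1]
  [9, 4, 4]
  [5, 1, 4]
λ(A) = 5/2

Enumerate directed cycles and compute their means (weight / length). Sample:
  cycle 0 → 0: weight = 9, length = 1, mean = 9/1 ≈ 9.000
  cycle 1 → 1: weight = 4, length = 1, mean = 4/1 ≈ 4.000
  cycle 2 → 2: weight = 4, length = 1, mean = 4/1 ≈ 4.000
  cycle 0 → 1 → 0: weight = 17, length = 2, mean = 17/2 ≈ 8.500
  cycle 0 → 2 → 0: weight = 6, length = 2, mean = 6/2 ≈ 3.000
  cycle 1 → 0 → 1: weight = 17, length = 2, mean = 17/2 ≈ 8.500
Minimum mean = 2.500, attained e.g. along the cycle 1 → 2 → 1 with weight 5 and length 2. So λ(A) = 5/2 = 5/2.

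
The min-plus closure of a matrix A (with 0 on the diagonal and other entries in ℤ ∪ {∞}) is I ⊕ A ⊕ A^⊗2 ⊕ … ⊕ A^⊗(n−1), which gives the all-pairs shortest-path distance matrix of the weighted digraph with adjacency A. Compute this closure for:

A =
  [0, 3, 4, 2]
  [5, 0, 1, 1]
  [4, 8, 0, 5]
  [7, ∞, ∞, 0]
Closure =
  [0, 3, 4, 2]
  [5, 0, 1, 1]
  [4, 7, 0, 5]
  [7, 10, 11, 0]

This is the Floyd-Warshall all-pairs shortest-path computation. For each intermediate vertex k = 0, 1, …, 3, update dist[i][j] ← min(dist[i][j], dist[i][k] + dist[k][j]). The final matrix gives, for each (i, j), the minimum total weight of any directed path from i to j (possibly empty when i = j).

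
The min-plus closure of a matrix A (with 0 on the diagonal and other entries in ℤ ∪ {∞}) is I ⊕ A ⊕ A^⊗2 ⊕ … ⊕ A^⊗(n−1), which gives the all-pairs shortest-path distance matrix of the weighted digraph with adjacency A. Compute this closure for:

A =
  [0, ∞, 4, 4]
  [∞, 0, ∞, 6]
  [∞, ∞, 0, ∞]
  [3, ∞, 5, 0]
Closure =
  [0, ∞, 4, 4]
  [9, 0, 11, 6]
  [∞, ∞, 0, ∞]
  [3, ∞, 5, 0]

This is the Floyd-Warshall all-pairs shortest-path computation. For each intermediate vertex k = 0, 1, …, 3, update dist[i][j] ← min(dist[i][j], dist[i][k] + dist[k][j]). The final matrix gives, for each (i, j), the minimum total weight of any directed path from i to j (possibly empty when i = j).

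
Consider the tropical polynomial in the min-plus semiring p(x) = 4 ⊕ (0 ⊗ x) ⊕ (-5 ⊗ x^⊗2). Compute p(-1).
p(-1) = -7

A tropical monomial a ⊗ x^⊗i evaluates to a + i · x. Evaluating each term at x = -1:
  Term 0 contributes 4 + 0 · -1 = 4
  Term 1 contributes 0 + 1 · -1 = -1
  Term 2 contributes -5 + 2 · -1 = -7
p(-1) = ⊕ of these = min[4, -1, -7] = -7.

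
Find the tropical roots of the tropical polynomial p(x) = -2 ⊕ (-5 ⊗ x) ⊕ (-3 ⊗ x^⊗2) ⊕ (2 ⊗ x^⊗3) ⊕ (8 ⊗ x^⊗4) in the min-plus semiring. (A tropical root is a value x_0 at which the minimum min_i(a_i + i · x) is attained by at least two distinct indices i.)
Roots: {-6, -5, -2, 3}

Each tropical root is a break point of the lower envelope of the lines y = a_i + i · x (there are 5 lines, with slopes 0, 1, ..., 4). Only the lines that attain the minimum somewhere contribute to roots; other lines are dominated. Here the surviving (envelope) indices are i = 4, i = 3, i = 2, i = 1, i = 0.
Intersections between consecutive envelope lines give the roots: for adjacent envelope indices i < j the intersection is x = (a_i − a_j) / (j − i). Reading off the sorted break points: {-6, -5, -2, 3}.
Verification: at each break x_0, at least two indices attain the minimum of min_i(a_i + i · x_0).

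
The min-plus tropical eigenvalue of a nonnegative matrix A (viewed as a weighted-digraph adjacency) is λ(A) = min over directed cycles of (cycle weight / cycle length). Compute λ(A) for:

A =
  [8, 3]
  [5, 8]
λ(A) = 4

Enumerate directed cycles and compute their means (weight / length). Sample:
  cycle 0 → 0: weight = 8, length = 1, mean = 8/1 ≈ 8.000
  cycle 1 → 1: weight = 8, length = 1, mean = 8/1 ≈ 8.000
  cycle 0 → 1 → 0: weight = 8, length = 2, mean = 8/2 ≈ 4.000
  cycle 1 → 0 → 1: weight = 8, length = 2, mean = 8/2 ≈ 4.000
Minimum mean = 4.000, attained e.g. along the cycle 0 → 1 → 0 with weight 8 and length 2. So λ(A) = 8/2 = 4.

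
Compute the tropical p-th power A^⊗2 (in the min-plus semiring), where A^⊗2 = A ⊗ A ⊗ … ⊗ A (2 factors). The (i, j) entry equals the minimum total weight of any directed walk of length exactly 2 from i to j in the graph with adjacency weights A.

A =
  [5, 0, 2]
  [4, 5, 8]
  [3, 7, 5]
A^⊗2 =
  [4, 5, 7]
  [9, 4, 6]
  [8, 3, 5]

Each entry (A^⊗2)_ij equals the minimum over all length-2 walks i = v_0 → v_1 → … → v_2 = j of Σ_t A[v_t][v_{t+1}]. For example, for (i, j) = (0, 2) we minimise over 3 possible intermediate vertex sequences; the minimum is 7, attained along the walk 0 → 0 → 2.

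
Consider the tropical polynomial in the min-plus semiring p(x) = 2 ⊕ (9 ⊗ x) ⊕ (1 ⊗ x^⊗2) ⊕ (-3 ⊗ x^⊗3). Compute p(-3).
p(-3) = -12

A tropical monomial a ⊗ x^⊗i evaluates to a + i · x. Evaluating each term at x = -3:
  Term 0 contributes 2 + 0 · -3 = 2
  Term 1 contributes 9 + 1 · -3 = 6
  Term 2 contributes 1 + 2 · -3 = -5
  Term 3 contributes -3 + 3 · -3 = -12
p(-3) = ⊕ of these = min[2, 6, -5, -12] = -12.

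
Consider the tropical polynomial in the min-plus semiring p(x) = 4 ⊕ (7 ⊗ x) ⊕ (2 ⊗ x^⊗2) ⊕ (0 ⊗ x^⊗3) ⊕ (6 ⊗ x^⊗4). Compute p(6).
p(6) = 4

A tropical monomial a ⊗ x^⊗i evaluates to a + i · x. Evaluating each term at x = 6:
  Term 0 contributes 4 + 0 · 6 = 4
  Term 1 contributes 7 + 1 · 6 = 13
  Term 2 contributes 2 + 2 · 6 = 14
  Term 3 contributes 0 + 3 · 6 = 18
  Term 4 contributes 6 + 4 · 6 = 30
p(6) = ⊕ of these = min[4, 13, 14, 18, 30] = 4.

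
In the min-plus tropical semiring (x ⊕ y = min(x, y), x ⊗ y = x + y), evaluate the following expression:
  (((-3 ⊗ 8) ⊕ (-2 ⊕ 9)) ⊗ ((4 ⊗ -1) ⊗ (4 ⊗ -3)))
(((-3 ⊗ 8) ⊕ (-2 ⊕ 9)) ⊗ ((4 ⊗ -1) ⊗ (4 ⊗ -3))) = 2

Expand innermost to outermost. Recall ⊕ takes the minimum of its arguments and ⊗ takes their sum. Working out the expression (((-3 ⊗ 8) ⊕ (-2 ⊕ 9)) ⊗ ((4 ⊗ -1) ⊗ (4 ⊗ -3))) gives 2.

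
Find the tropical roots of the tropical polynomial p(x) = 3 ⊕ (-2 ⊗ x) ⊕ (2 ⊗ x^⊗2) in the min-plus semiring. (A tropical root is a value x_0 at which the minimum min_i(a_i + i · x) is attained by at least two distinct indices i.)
Roots: {-4, 5}

Each tropical root is a break point of the lower envelope of the lines y = a_i + i · x (there are 3 lines, with slopes 0, 1, ..., 2). Only the lines that attain the minimum somewhere contribute to roots; other lines are dominated. Here the surviving (envelope) indices are i = 2, i = 1, i = 0.
Intersections between consecutive envelope lines give the roots: for adjacent envelope indices i < j the intersection is x = (a_i − a_j) / (j − i). Reading off the sorted break points: {-4, 5}.
Verification: at each break x_0, at least two indices attain the minimum of min_i(a_i + i · x_0).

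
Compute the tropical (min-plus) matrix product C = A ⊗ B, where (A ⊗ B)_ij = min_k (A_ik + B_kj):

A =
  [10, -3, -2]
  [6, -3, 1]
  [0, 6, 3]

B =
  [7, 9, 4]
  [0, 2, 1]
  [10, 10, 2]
A ⊗ B =
  [-3, -1, -2]
  [-3, -1, -2]
  [6, 8, 4]

Apply the min-plus product entry-by-entry:
  C[0][0] = min over k of (A[0][0] + B[0][0] = 10 + 7 = 17, A[0][1] + B[1][0] = -3 + 0 = -3, A[0][2] + B[2][0] = -2 + 10 = 8) = -3 (attained at k = 1)
  C[0][1] = min over k of (A[0][0] + B[0][1] = 10 + 9 = 19, A[0][1] + B[1][1] = -3 + 2 = -1, A[0][2] + B[2][1] = -2 + 10 = 8) = -1 (attained at k = 1)
  C[0][2] = min over k of (A[0][0] + B[0][2] = 10 + 4 = 14, A[0][1] + B[1][2] = -3 + 1 = -2, A[0][2] + B[2][2] = -2 + 2 = 0) = -2 (attained at k = 1)
  C[1][0] = min over k of (A[1][0] + B[0][0] = 6 + 7 = 13, A[1][1] + B[1][0] = -3 + 0 = -3, A[1][2] + B[2][0] = 1 + 10 = 11) = -3 (attained at k = 1)
  C[1][1] = min over k of (A[1][0] + B[0][1] = 6 + 9 = 15, A[1][1] + B[1][1] = -3 + 2 = -1, A[1][2] + B[2][1] = 1 + 10 = 11) = -1 (attained at k = 1)
  C[1][2] = min over k of (A[1][0] + B[0][2] = 6 + 4 = 10, A[1][1] + B[1][2] = -3 + 1 = -2, A[1][2] + B[2][2] = 1 + 2 = 3) = -2 (attained at k = 1)
  C[2][0] = min over k of (A[2][0] + B[0][0] = 0 + 7 = 7, A[2][1] + B[1][0] = 6 + 0 = 6, A[2][2] + B[2][0] = 3 + 10 = 13) = 6 (attained at k = 1)
  C[2][1] = min over k of (A[2][0] + B[0][1] = 0 + 9 = 9, A[2][1] + B[1][1] = 6 + 2 = 8, A[2][2] + B[2][1] = 3 + 10 = 13) = 8 (attained at k = 1)
  C[2][2] = min over k of (A[2][0] + B[0][2] = 0 + 4 = 4, A[2][1] + B[1][2] = 6 + 1 = 7, A[2][2] + B[2][2] = 3 + 2 = 5) = 4 (attained at k = 0)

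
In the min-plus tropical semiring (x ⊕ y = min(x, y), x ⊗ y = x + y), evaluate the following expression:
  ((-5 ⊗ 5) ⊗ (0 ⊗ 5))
((-5 ⊗ 5) ⊗ (0 ⊗ 5)) = 5

Expand innermost to outermost. Recall ⊕ takes the minimum of its arguments and ⊗ takes their sum. Working out the expression ((-5 ⊗ 5) ⊗ (0 ⊗ 5)) gives 5.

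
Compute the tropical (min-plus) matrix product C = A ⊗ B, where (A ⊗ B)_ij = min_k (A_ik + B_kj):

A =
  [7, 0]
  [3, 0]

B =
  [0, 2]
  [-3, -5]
A ⊗ B =
  [-3, -5]
  [-3, -5]

Apply the min-plus product entry-by-entry:
  C[0][0] = min over k of (A[0][0] + B[0][0] = 7 + 0 = 7, A[0][1] + B[1][0] = 0 + -3 = -3) = -3 (attained at k = 1)
  C[0][1] = min over k of (A[0][0] + B[0][1] = 7 + 2 = 9, A[0][1] + B[1][1] = 0 + -5 = -5) = -5 (attained at k = 1)
  C[1][0] = min over k of (A[1][0] + B[0][0] = 3 + 0 = 3, A[1][1] + B[1][0] = 0 + -3 = -3) = -3 (attained at k = 1)
  C[1][1] = min over k of (A[1][0] + B[0][1] = 3 + 2 = 5, A[1][1] + B[1][1] = 0 + -5 = -5) = -5 (attained at k = 1)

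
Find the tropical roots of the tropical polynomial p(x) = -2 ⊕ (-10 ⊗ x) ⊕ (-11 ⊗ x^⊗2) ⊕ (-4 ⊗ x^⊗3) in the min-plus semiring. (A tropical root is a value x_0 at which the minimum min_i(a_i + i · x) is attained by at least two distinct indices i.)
Roots: {-7, 1, 8}

Each tropical root is a break point of the lower envelope of the lines y = a_i + i · x (there are 4 lines, with slopes 0, 1, ..., 3). Only the lines that attain the minimum somewhere contribute to roots; other lines are dominated. Here the surviving (envelope) indices are i = 3, i = 2, i = 1, i = 0.
Intersections between consecutive envelope lines give the roots: for adjacent envelope indices i < j the intersection is x = (a_i − a_j) / (j − i). Reading off the sorted break points: {-7, 1, 8}.
Verification: at each break x_0, at least two indices attain the minimum of min_i(a_i + i · x_0).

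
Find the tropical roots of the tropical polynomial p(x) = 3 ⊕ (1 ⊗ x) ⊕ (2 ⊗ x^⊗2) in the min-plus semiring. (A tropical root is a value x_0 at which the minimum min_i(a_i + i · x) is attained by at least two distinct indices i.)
Roots: {-1, 2}

Each tropical root is a break point of the lower envelope of the lines y = a_i + i · x (there are 3 lines, with slopes 0, 1, ..., 2). Only the lines that attain the minimum somewhere contribute to roots; other lines are dominated. Here the surviving (envelope) indices are i = 2, i = 1, i = 0.
Intersections between consecutive envelope lines give the roots: for adjacent envelope indices i < j the intersection is x = (a_i − a_j) / (j − i). Reading off the sorted break points: {-1, 2}.
Verification: at each break x_0, at least two indices attain the minimum of min_i(a_i + i · x_0).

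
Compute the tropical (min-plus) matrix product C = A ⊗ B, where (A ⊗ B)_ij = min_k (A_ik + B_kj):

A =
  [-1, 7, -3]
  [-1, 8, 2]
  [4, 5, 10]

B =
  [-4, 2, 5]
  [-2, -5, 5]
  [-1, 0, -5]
A ⊗ B =
  [-5, -3, -8]
  [-5, 1, -3]
  [0, 0, 5]

Apply the min-plus product entry-by-entry:
  C[0][0] = min over k of (A[0][0] + B[0][0] = -1 + -4 = -5, A[0][1] + B[1][0] = 7 + -2 = 5, A[0][2] + B[2][0] = -3 + -1 = -4) = -5 (attained at k = 0)
  C[0][1] = min over k of (A[0][0] + B[0][1] = -1 + 2 = 1, A[0][1] + B[1][1] = 7 + -5 = 2, A[0][2] + B[2][1] = -3 + 0 = -3) = -3 (attained at k = 2)
  C[0][2] = min over k of (A[0][0] + B[0][2] = -1 + 5 = 4, A[0][1] + B[1][2] = 7 + 5 = 12, A[0][2] + B[2][2] = -3 + -5 = -8) = -8 (attained at k = 2)
  C[1][0] = min over k of (A[1][0] + B[0][0] = -1 + -4 = -5, A[1][1] + B[1][0] = 8 + -2 = 6, A[1][2] + B[2][0] = 2 + -1 = 1) = -5 (attained at k = 0)
  C[1][1] = min over k of (A[1][0] + B[0][1] = -1 + 2 = 1, A[1][1] + B[1][1] = 8 + -5 = 3, A[1][2] + B[2][1] = 2 + 0 = 2) = 1 (attained at k = 0)
  C[1][2] = min over k of (A[1][0] + B[0][2] = -1 + 5 = 4, A[1][1] + B[1][2] = 8 + 5 = 13, A[1][2] + B[2][2] = 2 + -5 = -3) = -3 (attained at k = 2)
  C[2][0] = min over k of (A[2][0] + B[0][0] = 4 + -4 = 0, A[2][1] + B[1][0] = 5 + -2 = 3, A[2][2] + B[2][0] = 10 + -1 = 9) = 0 (attained at k = 0)
  C[2][1] = min over k of (A[2][0] + B[0][1] = 4 + 2 = 6, A[2][1] + B[1][1] = 5 + -5 = 0, A[2][2] + B[2][1] = 10 + 0 = 10) = 0 (attained at k = 1)
  C[2][2] = min over k of (A[2][0] + B[0][2] = 4 + 5 = 9, A[2][1] + B[1][2] = 5 + 5 = 10, A[2][2] + B[2][2] = 10 + -5 = 5) = 5 (attained at k = 2)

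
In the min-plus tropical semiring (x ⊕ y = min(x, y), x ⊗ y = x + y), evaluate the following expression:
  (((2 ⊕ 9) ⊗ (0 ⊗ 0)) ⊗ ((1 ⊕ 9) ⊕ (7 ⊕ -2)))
(((2 ⊕ 9) ⊗ (0 ⊗ 0)) ⊗ ((1 ⊕ 9) ⊕ (7 ⊕ -2))) = 0

Expand innermost to outermost. Recall ⊕ takes the minimum of its arguments and ⊗ takes their sum. Working out the expression (((2 ⊕ 9) ⊗ (0 ⊗ 0)) ⊗ ((1 ⊕ 9) ⊕ (7 ⊕ -2))) gives 0.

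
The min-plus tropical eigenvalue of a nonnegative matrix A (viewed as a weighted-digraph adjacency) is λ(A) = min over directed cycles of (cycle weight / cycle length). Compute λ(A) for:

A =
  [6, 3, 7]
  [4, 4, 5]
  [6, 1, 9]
λ(A) = 3

Enumerate directed cycles and compute their means (weight / length). Sample:
  cycle 0 → 0: weight = 6, length = 1, mean = 6/1 ≈ 6.000
  cycle 1 → 1: weight = 4, length = 1, mean = 4/1 ≈ 4.000
  cycle 2 → 2: weight = 9, length = 1, mean = 9/1 ≈ 9.000
  cycle 0 → 1 → 0: weight = 7, length = 2, mean = 7/2 ≈ 3.500
  cycle 0 → 2 → 0: weight = 13, length = 2, mean = 13/2 ≈ 6.500
  cycle 1 → 0 → 1: weight = 7, length = 2, mean = 7/2 ≈ 3.500
Minimum mean = 3.000, attained e.g. along the cycle 1 → 2 → 1 with weight 6 and length 2. So λ(A) = 6/2 = 3.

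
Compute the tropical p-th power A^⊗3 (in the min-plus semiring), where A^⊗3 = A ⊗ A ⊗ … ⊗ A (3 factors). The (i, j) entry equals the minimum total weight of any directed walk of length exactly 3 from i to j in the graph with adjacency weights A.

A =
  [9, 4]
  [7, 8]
A^⊗3 =
  [19, 15]
  [18, 19]

Each entry (A^⊗3)_ij equals the minimum over all length-3 walks i = v_0 → v_1 → … → v_3 = j of Σ_t A[v_t][v_{t+1}]. For example, for (i, j) = (0, 1) we minimise over 4 possible intermediate vertex sequences; the minimum is 15, attained along the walk 0 → 1 → 0 → 1.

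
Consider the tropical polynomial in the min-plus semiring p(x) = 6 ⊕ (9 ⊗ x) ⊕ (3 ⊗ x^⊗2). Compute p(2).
p(2) = 6

A tropical monomial a ⊗ x^⊗i evaluates to a + i · x. Evaluating each term at x = 2:
  Term 0 contributes 6 + 0 · 2 = 6
  Term 1 contributes 9 + 1 · 2 = 11
  Term 2 contributes 3 + 2 · 2 = 7
p(2) = ⊕ of these = min[6, 11, 7] = 6.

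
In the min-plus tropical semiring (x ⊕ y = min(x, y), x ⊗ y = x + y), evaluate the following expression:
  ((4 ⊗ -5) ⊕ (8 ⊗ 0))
((4 ⊗ -5) ⊕ (8 ⊗ 0)) = -1

Expand innermost to outermost. Recall ⊕ takes the minimum of its arguments and ⊗ takes their sum. Working out the expression ((4 ⊗ -5) ⊕ (8 ⊗ 0)) gives -1.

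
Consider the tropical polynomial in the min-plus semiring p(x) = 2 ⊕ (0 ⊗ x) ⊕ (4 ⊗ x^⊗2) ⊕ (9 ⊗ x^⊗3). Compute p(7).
p(7) = 2

A tropical monomial a ⊗ x^⊗i evaluates to a + i · x. Evaluating each term at x = 7:
  Term 0 contributes 2 + 0 · 7 = 2
  Term 1 contributes 0 + 1 · 7 = 7
  Term 2 contributes 4 + 2 · 7 = 18
  Term 3 contributes 9 + 3 · 7 = 30
p(7) = ⊕ of these = min[2, 7, 18, 30] = 2.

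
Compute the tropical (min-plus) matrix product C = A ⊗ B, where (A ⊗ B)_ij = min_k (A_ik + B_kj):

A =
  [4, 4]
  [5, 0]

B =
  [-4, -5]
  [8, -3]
A ⊗ B =
  [0, -1]
  [1, -3]

Apply the min-plus product entry-by-entry:
  C[0][0] = min over k of (A[0][0] + B[0][0] = 4 + -4 = 0, A[0][1] + B[1][0] = 4 + 8 = 12) = 0 (attained at k = 0)
  C[0][1] = min over k of (A[0][0] + B[0][1] = 4 + -5 = -1, A[0][1] + B[1][1] = 4 + -3 = 1) = -1 (attained at k = 0)
  C[1][0] = min over k of (A[1][0] + B[0][0] = 5 + -4 = 1, A[1][1] + B[1][0] = 0 + 8 = 8) = 1 (attained at k = 0)
  C[1][1] = min over k of (A[1][0] + B[0][1] = 5 + -5 = 0, A[1][1] + B[1][1] = 0 + -3 = -3) = -3 (attained at k = 1)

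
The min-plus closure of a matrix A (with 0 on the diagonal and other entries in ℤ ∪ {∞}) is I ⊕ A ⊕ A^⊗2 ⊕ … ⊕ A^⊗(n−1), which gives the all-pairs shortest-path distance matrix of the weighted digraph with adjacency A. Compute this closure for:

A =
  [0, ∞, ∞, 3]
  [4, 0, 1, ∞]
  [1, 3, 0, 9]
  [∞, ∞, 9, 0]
Closure =
  [0, 15, 12, 3]
  [2, 0, 1, 5]
  [1, 3, 0, 4]
  [10, 12, 9, 0]

This is the Floyd-Warshall all-pairs shortest-path computation. For each intermediate vertex k = 0, 1, …, 3, update dist[i][j] ← min(dist[i][j], dist[i][k] + dist[k][j]). The final matrix gives, for each (i, j), the minimum total weight of any directed path from i to j (possibly empty when i = j).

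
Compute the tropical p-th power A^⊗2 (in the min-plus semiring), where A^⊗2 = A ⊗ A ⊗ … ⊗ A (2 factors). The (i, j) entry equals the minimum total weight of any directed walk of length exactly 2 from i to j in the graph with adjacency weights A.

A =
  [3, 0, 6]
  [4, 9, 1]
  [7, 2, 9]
A^⊗2 =
  [4, 3, 1]
  [7, 3, 10]
  [6, 7, 3]

Each entry (A^⊗2)_ij equals the minimum over all length-2 walks i = v_0 → v_1 → … → v_2 = j of Σ_t A[v_t][v_{t+1}]. For example, for (i, j) = (0, 2) we minimise over 3 possible intermediate vertex sequences; the minimum is 1, attained along the walk 0 → 1 → 2.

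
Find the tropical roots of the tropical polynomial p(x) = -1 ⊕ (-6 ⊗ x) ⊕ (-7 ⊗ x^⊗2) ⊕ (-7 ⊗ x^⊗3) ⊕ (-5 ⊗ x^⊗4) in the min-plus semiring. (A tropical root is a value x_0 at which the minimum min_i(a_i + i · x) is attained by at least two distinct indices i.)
Roots: {-2, 0, 1, 5}

Each tropical root is a break point of the lower envelope of the lines y = a_i + i · x (there are 5 lines, with slopes 0, 1, ..., 4). Only the lines that attain the minimum somewhere contribute to roots; other lines are dominated. Here the surviving (envelope) indices are i = 4, i = 3, i = 2, i = 1, i = 0.
Intersections between consecutive envelope lines give the roots: for adjacent envelope indices i < j the intersection is x = (a_i − a_j) / (j − i). Reading off the sorted break points: {-2, 0, 1, 5}.
Verification: at each break x_0, at least two indices attain the minimum of min_i(a_i + i · x_0).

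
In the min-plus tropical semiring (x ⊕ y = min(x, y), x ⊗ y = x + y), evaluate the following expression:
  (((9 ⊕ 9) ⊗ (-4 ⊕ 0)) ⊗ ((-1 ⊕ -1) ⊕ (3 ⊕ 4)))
(((9 ⊕ 9) ⊗ (-4 ⊕ 0)) ⊗ ((-1 ⊕ -1) ⊕ (3 ⊕ 4))) = 4

Expand innermost to outermost. Recall ⊕ takes the minimum of its arguments and ⊗ takes their sum. Working out the expression (((9 ⊕ 9) ⊗ (-4 ⊕ 0)) ⊗ ((-1 ⊕ -1) ⊕ (3 ⊕ 4))) gives 4.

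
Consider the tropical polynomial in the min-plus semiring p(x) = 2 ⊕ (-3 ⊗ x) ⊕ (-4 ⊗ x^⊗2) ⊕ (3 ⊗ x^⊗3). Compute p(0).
p(0) = -4

A tropical monomial a ⊗ x^⊗i evaluates to a + i · x. Evaluating each term at x = 0:
  Term 0 contributes 2 + 0 · 0 = 2
  Term 1 contributes -3 + 1 · 0 = -3
  Term 2 contributes -4 + 2 · 0 = -4
  Term 3 contributes 3 + 3 · 0 = 3
p(0) = ⊕ of these = min[2, -3, -4, 3] = -4.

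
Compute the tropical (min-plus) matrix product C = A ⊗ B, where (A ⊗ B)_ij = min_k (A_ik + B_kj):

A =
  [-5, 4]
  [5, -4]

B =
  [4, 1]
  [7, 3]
A ⊗ B =
  [-1, -4]
  [3, -1]

Apply the min-plus product entry-by-entry:
  C[0][0] = min over k of (A[0][0] + B[0][0] = -5 + 4 = -1, A[0][1] + B[1][0] = 4 + 7 = 11) = -1 (attained at k = 0)
  C[0][1] = min over k of (A[0][0] + B[0][1] = -5 + 1 = -4, A[0][1] + B[1][1] = 4 + 3 = 7) = -4 (attained at k = 0)
  C[1][0] = min over k of (A[1][0] + B[0][0] = 5 + 4 = 9, A[1][1] + B[1][0] = -4 + 7 = 3) = 3 (attained at k = 1)
  C[1][1] = min over k of (A[1][0] + B[0][1] = 5 + 1 = 6, A[1][1] + B[1][1] = -4 + 3 = -1) = -1 (attained at k = 1)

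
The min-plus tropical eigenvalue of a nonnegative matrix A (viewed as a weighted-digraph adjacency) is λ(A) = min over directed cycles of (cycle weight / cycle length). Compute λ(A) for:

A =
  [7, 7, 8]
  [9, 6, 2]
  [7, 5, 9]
λ(A) = 7/2

Enumerate directed cycles and compute their means (weight / length). Sample:
  cycle 0 → 0: weight = 7, length = 1, mean = 7/1 ≈ 7.000
  cycle 1 → 1: weight = 6, length = 1, mean = 6/1 ≈ 6.000
  cycle 2 → 2: weight = 9, length = 1, mean = 9/1 ≈ 9.000
  cycle 0 → 1 → 0: weight = 16, length = 2, mean = 16/2 ≈ 8.000
  cycle 0 → 2 → 0: weight = 15, length = 2, mean = 15/2 ≈ 7.500
  cycle 1 → 0 → 1: weight = 16, length = 2, mean = 16/2 ≈ 8.000
Minimum mean = 3.500, attained e.g. along the cycle 1 → 2 → 1 with weight 7 and length 2. So λ(A) = 7/2 = 7/2.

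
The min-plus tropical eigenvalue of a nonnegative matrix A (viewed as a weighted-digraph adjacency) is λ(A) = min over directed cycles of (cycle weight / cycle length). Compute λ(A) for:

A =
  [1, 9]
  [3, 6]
λ(A) = 1

Enumerate directed cycles and compute their means (weight / length). Sample:
  cycle 0 → 0: weight = 1, length = 1, mean = 1/1 ≈ 1.000
  cycle 1 → 1: weight = 6, length = 1, mean = 6/1 ≈ 6.000
  cycle 0 → 1 → 0: weight = 12, length = 2, mean = 12/2 ≈ 6.000
  cycle 1 → 0 → 1: weight = 12, length = 2, mean = 12/2 ≈ 6.000
Minimum mean = 1.000, attained e.g. along the cycle 0 → 0 with weight 1 and length 1. So λ(A) = 1/1 = 1.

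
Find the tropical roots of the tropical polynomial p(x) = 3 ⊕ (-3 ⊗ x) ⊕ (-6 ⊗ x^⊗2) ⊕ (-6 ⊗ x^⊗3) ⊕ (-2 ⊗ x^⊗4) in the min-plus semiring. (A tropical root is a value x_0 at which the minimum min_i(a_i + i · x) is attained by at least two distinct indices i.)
Roots: {-4, 0, 3, 6}

Each tropical root is a break point of the lower envelope of the lines y = a_i + i · x (there are 5 lines, with slopes 0, 1, ..., 4). Only the lines that attain the minimum somewhere contribute to roots; other lines are dominated. Here the surviving (envelope) indices are i = 4, i = 3, i = 2, i = 1, i = 0.
Intersections between consecutive envelope lines give the roots: for adjacent envelope indices i < j the intersection is x = (a_i − a_j) / (j − i). Reading off the sorted break points: {-4, 0, 3, 6}.
Verification: at each break x_0, at least two indices attain the minimum of min_i(a_i + i · x_0).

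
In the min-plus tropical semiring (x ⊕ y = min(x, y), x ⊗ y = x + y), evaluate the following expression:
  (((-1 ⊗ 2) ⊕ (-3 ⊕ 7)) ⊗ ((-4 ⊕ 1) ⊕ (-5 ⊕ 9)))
(((-1 ⊗ 2) ⊕ (-3 ⊕ 7)) ⊗ ((-4 ⊕ 1) ⊕ (-5 ⊕ 9))) = -8

Expand innermost to outermost. Recall ⊕ takes the minimum of its arguments and ⊗ takes their sum. Working out the expression (((-1 ⊗ 2) ⊕ (-3 ⊕ 7)) ⊗ ((-4 ⊕ 1) ⊕ (-5 ⊕ 9))) gives -8.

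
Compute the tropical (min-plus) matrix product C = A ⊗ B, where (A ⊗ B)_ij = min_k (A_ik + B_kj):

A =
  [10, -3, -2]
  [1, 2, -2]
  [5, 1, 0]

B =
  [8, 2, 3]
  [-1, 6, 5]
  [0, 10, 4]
A ⊗ B =
  [-4, 3, 2]
  [-2, 3, 2]
  [0, 7, 4]

Apply the min-plus product entry-by-entry:
  C[0][0] = min over k of (A[0][0] + B[0][0] = 10 + 8 = 18, A[0][1] + B[1][0] = -3 + -1 = -4, A[0][2] + B[2][0] = -2 + 0 = -2) = -4 (attained at k = 1)
  C[0][1] = min over k of (A[0][0] + B[0][1] = 10 + 2 = 12, A[0][1] + B[1][1] = -3 + 6 = 3, A[0][2] + B[2][1] = -2 + 10 = 8) = 3 (attained at k = 1)
  C[0][2] = min over k of (A[0][0] + B[0][2] = 10 + 3 = 13, A[0][1] + B[1][2] = -3 + 5 = 2, A[0][2] + B[2][2] = -2 + 4 = 2) = 2 (attained at k = 1)
  C[1][0] = min over k of (A[1][0] + B[0][0] = 1 + 8 = 9, A[1][1] + B[1][0] = 2 + -1 = 1, A[1][2] + B[2][0] = -2 + 0 = -2) = -2 (attained at k = 2)
  C[1][1] = min over k of (A[1][0] + B[0][1] = 1 + 2 = 3, A[1][1] + B[1][1] = 2 + 6 = 8, A[1][2] + B[2][1] = -2 + 10 = 8) = 3 (attained at k = 0)
  C[1][2] = min over k of (A[1][0] + B[0][2] = 1 + 3 = 4, A[1][1] + B[1][2] = 2 + 5 = 7, A[1][2] + B[2][2] = -2 + 4 = 2) = 2 (attained at k = 2)
  C[2][0] = min over k of (A[2][0] + B[0][0] = 5 + 8 = 13, A[2][1] + B[1][0] = 1 + -1 = 0, A[2][2] + B[2][0] = 0 + 0 = 0) = 0 (attained at k = 1)
  C[2][1] = min over k of (A[2][0] + B[0][1] = 5 + 2 = 7, A[2][1] + B[1][1] = 1 + 6 = 7, A[2][2] + B[2][1] = 0 + 10 = 10) = 7 (attained at k = 0)
  C[2][2] = min over k of (A[2][0] + B[0][2] = 5 + 3 = 8, A[2][1] + B[1][2] = 1 + 5 = 6, A[2][2] + B[2][2] = 0 + 4 = 4) = 4 (attained at k = 2)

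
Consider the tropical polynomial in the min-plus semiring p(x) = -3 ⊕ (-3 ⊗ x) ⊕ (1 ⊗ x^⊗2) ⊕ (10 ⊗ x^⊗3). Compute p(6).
p(6) = -3

A tropical monomial a ⊗ x^⊗i evaluates to a + i · x. Evaluating each term at x = 6:
  Term 0 contributes -3 + 0 · 6 = -3
  Term 1 contributes -3 + 1 · 6 = 3
  Term 2 contributes 1 + 2 · 6 = 13
  Term 3 contributes 10 + 3 · 6 = 28
p(6) = ⊕ of these = min[-3, 3, 13, 28] = -3.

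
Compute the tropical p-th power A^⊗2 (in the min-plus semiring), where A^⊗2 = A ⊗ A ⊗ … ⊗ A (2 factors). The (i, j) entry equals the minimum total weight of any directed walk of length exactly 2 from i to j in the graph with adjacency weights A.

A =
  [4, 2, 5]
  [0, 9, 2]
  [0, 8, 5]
A^⊗2 =
  [2, 6, 4]
  [2, 2, 5]
  [4, 2, 5]

Each entry (A^⊗2)_ij equals the minimum over all length-2 walks i = v_0 → v_1 → … → v_2 = j of Σ_t A[v_t][v_{t+1}]. For example, for (i, j) = (0, 2) we minimise over 3 possible intermediate vertex sequences; the minimum is 4, attained along the walk 0 → 1 → 2.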